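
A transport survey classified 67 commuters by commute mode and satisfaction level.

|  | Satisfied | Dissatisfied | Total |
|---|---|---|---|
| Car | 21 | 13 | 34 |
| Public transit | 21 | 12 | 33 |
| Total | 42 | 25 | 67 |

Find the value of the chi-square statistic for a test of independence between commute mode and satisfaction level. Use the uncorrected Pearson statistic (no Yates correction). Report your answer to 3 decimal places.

Grand total N = 67.
Expected counts (row total × column total / N):
  Car, Satisfied: 34×42/67 = 21.3134
  Car, Dissatisfied: 34×25/67 = 12.6866
  Public transit, Satisfied: 33×42/67 = 20.6866
  Public transit, Dissatisfied: 33×25/67 = 12.3134
Contributions (O − E)²/E:
  (21 − 21.3134)²/21.3134 = 0.0046
  (13 − 12.6866)²/12.6866 = 0.0077
  (21 − 20.6866)²/20.6866 = 0.0047
  (12 − 12.3134)²/12.3134 = 0.0080
χ² = 0.0046 + 0.0077 + 0.0047 + 0.0080 = 0.025

0.025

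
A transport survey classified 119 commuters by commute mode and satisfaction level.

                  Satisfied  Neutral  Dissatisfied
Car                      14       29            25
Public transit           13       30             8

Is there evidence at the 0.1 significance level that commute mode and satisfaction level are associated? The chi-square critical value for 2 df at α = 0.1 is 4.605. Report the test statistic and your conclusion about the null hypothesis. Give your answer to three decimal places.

Row totals: 68, 51. Column totals: 27, 59, 33. Grand total N = 119.
Expected counts (row total × column total / N):
  Car, Satisfied: 68×27/119 = 15.4286
  Car, Neutral: 68×59/119 = 33.7143
  Car, Dissatisfied: 68×33/119 = 18.8571
  Public transit, Satisfied: 51×27/119 = 11.5714
  Public transit, Neutral: 51×59/119 = 25.2857
  Public transit, Dissatisfied: 51×33/119 = 14.1429
Contributions (O − E)²/E:
  (14 − 15.4286)²/15.4286 = 0.1323
  (29 − 33.7143)²/33.7143 = 0.6592
  (25 − 18.8571)²/18.8571 = 2.0011
  (13 − 11.5714)²/11.5714 = 0.1764
  (30 − 25.2857)²/25.2857 = 0.8789
  (8 − 14.1429)²/14.1429 = 2.6681
χ² = 0.1323 + 0.6592 + 2.0011 + 0.1764 + 0.8789 + 2.6681 = 6.516
df = (2−1)(3−1) = 2. Since 6.516 > 4.605, reject the null hypothesis of independence at α = 0.1.

6.516; reject H₀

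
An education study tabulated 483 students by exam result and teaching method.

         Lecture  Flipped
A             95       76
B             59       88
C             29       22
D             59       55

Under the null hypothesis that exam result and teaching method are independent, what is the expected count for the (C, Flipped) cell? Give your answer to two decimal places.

25.45

Row total (C) = 51; column total (Flipped) = 241; grand total N = 483.
Expected count = (row total × column total) / N = 51 × 241 / 483 = 25.45.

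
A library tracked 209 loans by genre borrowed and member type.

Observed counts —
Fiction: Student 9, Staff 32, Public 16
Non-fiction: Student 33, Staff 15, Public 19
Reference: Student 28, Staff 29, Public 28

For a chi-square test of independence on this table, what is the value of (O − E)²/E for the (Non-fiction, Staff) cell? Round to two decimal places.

3.60

Row total (Non-fiction) = 67; column total (Staff) = 76; N = 209.
Expected count E = 67 × 76 / 209 = 24.364.
Contribution = (O − E)²/E = (15 − 24.364)² / 24.364 = 3.60.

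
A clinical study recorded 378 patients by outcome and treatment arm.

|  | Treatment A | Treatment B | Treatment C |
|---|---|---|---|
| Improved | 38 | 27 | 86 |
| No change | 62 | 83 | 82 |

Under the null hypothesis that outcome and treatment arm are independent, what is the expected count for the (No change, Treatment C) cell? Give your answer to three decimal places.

Row total (No change) = 227; column total (Treatment C) = 168; grand total N = 378.
Expected count = (row total × column total) / N = 227 × 168 / 378 = 100.889.

100.889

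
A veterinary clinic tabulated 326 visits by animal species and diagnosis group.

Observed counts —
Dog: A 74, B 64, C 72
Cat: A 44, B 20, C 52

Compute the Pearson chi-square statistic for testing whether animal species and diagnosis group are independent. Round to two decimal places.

Row totals: 210, 116. Column totals: 118, 84, 124. Grand total N = 326.
Expected counts (row total × column total / N):
  Dog, A: 210×118/326 = 76.012
  Dog, B: 210×84/326 = 54.110
  Dog, C: 210×124/326 = 79.877
  Cat, A: 116×118/326 = 41.988
  Cat, B: 116×84/326 = 29.890
  Cat, C: 116×124/326 = 44.123
Contributions (O − E)²/E:
  (74 − 76.012)²/76.012 = 0.0533
  (64 − 54.110)²/54.110 = 1.8077
  (72 − 79.877)²/79.877 = 0.7768
  (44 − 41.988)²/41.988 = 0.0964
  (20 − 29.890)²/29.890 = 3.2724
  (52 − 44.123)²/44.123 = 1.4062
χ² = 0.0533 + 1.8077 + 0.7768 + 0.0964 + 3.2724 + 1.4062 = 7.41

7.41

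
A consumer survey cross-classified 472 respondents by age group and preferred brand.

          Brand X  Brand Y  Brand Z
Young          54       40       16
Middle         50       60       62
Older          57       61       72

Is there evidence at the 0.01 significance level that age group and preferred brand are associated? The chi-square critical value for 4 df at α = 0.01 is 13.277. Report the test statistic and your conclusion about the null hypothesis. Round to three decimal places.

Row totals: 110, 172, 190. Column totals: 161, 161, 150. Grand total N = 472.
Expected counts (row total × column total / N):
  Young, Brand X: 110×161/472 = 37.5212
  Young, Brand Y: 110×161/472 = 37.5212
  Young, Brand Z: 110×150/472 = 34.9576
  Middle, Brand X: 172×161/472 = 58.6695
  Middle, Brand Y: 172×161/472 = 58.6695
  Middle, Brand Z: 172×150/472 = 54.6610
  Older, Brand X: 190×161/472 = 64.8093
  Older, Brand Y: 190×161/472 = 64.8093
  Older, Brand Z: 190×150/472 = 60.3814
Contributions (O − E)²/E:
  (54 − 37.5212)²/37.5212 = 7.2373
  (40 − 37.5212)²/37.5212 = 0.1638
  (16 − 34.9576)²/34.9576 = 10.2808
  (50 − 58.6695)²/58.6695 = 1.2811
  (60 − 58.6695)²/58.6695 = 0.0302
  (62 − 54.6610)²/54.6610 = 0.9854
  (57 − 64.8093)²/64.8093 = 0.9410
  (61 − 64.8093)²/64.8093 = 0.2239
  (72 − 60.3814)²/60.3814 = 2.2357
χ² = 7.2373 + 0.1638 + 10.2808 + 1.2811 + 0.0302 + 0.9854 + 0.9410 + 0.2239 + 2.2357 = 23.379
df = (3−1)(3−1) = 4. Since 23.379 > 13.277, reject the null hypothesis of independence at α = 0.01.

23.379; reject H₀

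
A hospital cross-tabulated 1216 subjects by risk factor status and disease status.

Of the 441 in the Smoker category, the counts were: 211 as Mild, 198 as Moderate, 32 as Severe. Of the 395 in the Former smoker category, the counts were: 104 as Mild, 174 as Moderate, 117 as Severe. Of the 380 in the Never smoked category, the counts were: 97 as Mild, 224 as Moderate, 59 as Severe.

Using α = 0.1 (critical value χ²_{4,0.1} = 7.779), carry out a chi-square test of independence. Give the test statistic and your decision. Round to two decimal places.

112.75; reject H₀

Row totals: 441, 395, 380. Column totals: 412, 596, 208. Grand total N = 1216.
Expected counts (row total × column total / N):
  Smoker, Mild: 441×412/1216 = 149.418
  Smoker, Moderate: 441×596/1216 = 216.148
  Smoker, Severe: 441×208/1216 = 75.434
  Former smoker, Mild: 395×412/1216 = 133.832
  Former smoker, Moderate: 395×596/1216 = 193.602
  Former smoker, Severe: 395×208/1216 = 67.566
  Never smoked, Mild: 380×412/1216 = 128.750
  Never smoked, Moderate: 380×596/1216 = 186.250
  Never smoked, Severe: 380×208/1216 = 65.000
Contributions (O − E)²/E:
  (211 − 149.418)²/149.418 = 25.3808
  (198 − 216.148)²/216.148 = 1.5237
  (32 − 75.434)²/75.434 = 25.0088
  (104 − 133.832)²/133.832 = 6.6497
  (174 − 193.602)²/193.602 = 1.9847
  (117 − 67.566)²/67.566 = 36.1679
  (97 − 128.750)²/128.750 = 7.8296
  (224 − 186.250)²/186.250 = 7.6513
  (59 − 65.000)²/65.000 = 0.5538
χ² = 25.3808 + 1.5237 + 25.0088 + 6.6497 + 1.9847 + 36.1679 + 7.8296 + 7.6513 + 0.5538 = 112.75
df = (3−1)(3−1) = 4. Since 112.75 > 7.779, reject the null hypothesis of independence at α = 0.1.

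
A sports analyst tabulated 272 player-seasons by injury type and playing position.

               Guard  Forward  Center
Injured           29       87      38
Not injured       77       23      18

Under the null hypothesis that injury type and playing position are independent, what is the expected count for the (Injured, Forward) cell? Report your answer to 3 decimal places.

62.279

Row total (Injured) = 154; column total (Forward) = 110; grand total N = 272.
Expected count = (row total × column total) / N = 154 × 110 / 272 = 62.279.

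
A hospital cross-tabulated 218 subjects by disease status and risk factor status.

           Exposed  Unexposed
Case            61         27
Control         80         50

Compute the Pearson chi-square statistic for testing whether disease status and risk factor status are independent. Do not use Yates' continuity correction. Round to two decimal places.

Row totals: 88, 130. Column totals: 141, 77. Grand total N = 218.
Expected counts (row total × column total / N):
  Case, Exposed: 88×141/218 = 56.917
  Case, Unexposed: 88×77/218 = 31.083
  Control, Exposed: 130×141/218 = 84.083
  Control, Unexposed: 130×77/218 = 45.917
Contributions (O − E)²/E:
  (61 − 56.917)²/56.917 = 0.2929
  (27 − 31.083)²/31.083 = 0.5363
  (80 − 84.083)²/84.083 = 0.1983
  (50 − 45.917)²/45.917 = 0.3631
χ² = 0.2929 + 0.5363 + 0.1983 + 0.3631 = 1.39

1.39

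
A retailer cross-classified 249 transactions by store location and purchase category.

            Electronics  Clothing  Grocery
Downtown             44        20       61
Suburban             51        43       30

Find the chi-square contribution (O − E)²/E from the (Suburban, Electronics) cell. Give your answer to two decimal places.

0.29

Row total (Suburban) = 124; column total (Electronics) = 95; N = 249.
Expected count E = 124 × 95 / 249 = 47.309.
Contribution = (O − E)²/E = (51 − 47.309)² / 47.309 = 0.29.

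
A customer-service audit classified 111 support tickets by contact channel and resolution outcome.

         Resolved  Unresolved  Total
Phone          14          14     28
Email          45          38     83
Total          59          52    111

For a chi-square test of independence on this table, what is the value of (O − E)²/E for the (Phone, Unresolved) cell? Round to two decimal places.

0.06

Row total (Phone) = 28; column total (Unresolved) = 52; N = 111.
Expected count E = 28 × 52 / 111 = 13.117.
Contribution = (O − E)²/E = (14 − 13.117)² / 13.117 = 0.06.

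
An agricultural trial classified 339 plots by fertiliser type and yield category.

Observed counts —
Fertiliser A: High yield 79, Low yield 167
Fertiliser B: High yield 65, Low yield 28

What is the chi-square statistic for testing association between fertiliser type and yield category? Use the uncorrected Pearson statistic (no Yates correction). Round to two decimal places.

39.42

Row totals: 246, 93. Column totals: 144, 195. Grand total N = 339.
Expected counts (row total × column total / N):
  Fertiliser A, High yield: 246×144/339 = 104.4956
  Fertiliser A, Low yield: 246×195/339 = 141.5044
  Fertiliser B, High yield: 93×144/339 = 39.5044
  Fertiliser B, Low yield: 93×195/339 = 53.4956
Contributions (O − E)²/E:
  (79 − 104.4956)²/104.4956 = 6.2206
  (167 − 141.5044)²/141.5044 = 4.5937
  (65 − 39.5044)²/39.5044 = 16.4545
  (28 − 53.4956)²/53.4956 = 12.1510
χ² = 6.2206 + 4.5937 + 16.4545 + 12.1510 = 39.42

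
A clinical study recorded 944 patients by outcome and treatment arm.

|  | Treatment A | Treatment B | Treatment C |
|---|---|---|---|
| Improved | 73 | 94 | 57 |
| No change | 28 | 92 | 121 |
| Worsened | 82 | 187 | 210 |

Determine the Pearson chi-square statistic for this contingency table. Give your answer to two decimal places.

Row totals: 224, 241, 479. Column totals: 183, 373, 388. Grand total N = 944.
Expected counts (row total × column total / N):
  Improved, Treatment A: 224×183/944 = 43.424
  Improved, Treatment B: 224×373/944 = 88.508
  Improved, Treatment C: 224×388/944 = 92.068
  No change, Treatment A: 241×183/944 = 46.719
  No change, Treatment B: 241×373/944 = 95.226
  No change, Treatment C: 241×388/944 = 99.055
  Worsened, Treatment A: 479×183/944 = 92.857
  Worsened, Treatment B: 479×373/944 = 189.266
  Worsened, Treatment C: 479×388/944 = 196.877
Contributions (O − E)²/E:
  (73 − 43.424)²/43.424 = 20.1442
  (94 − 88.508)²/88.508 = 0.3408
  (57 − 92.068)²/92.068 = 13.3571
  (28 − 46.719)²/46.719 = 7.5002
  (92 − 95.226)²/95.226 = 0.1093
  (121 − 99.055)²/99.055 = 4.8618
  (82 − 92.857)²/92.857 = 1.2694
  (187 − 189.266)²/189.266 = 0.0271
  (210 − 196.877)²/196.877 = 0.8747
χ² = 20.1442 + 0.3408 + 13.3571 + 7.5002 + 0.1093 + 4.8618 + 1.2694 + 0.0271 + 0.8747 = 48.48

48.48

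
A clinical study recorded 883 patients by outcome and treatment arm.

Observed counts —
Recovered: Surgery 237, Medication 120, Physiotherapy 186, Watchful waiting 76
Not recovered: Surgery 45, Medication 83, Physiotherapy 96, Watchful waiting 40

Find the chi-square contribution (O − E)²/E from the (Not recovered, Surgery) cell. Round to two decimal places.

18.33

Row total (Not recovered) = 264; column total (Surgery) = 282; N = 883.
Expected count E = 264 × 282 / 883 = 84.313.
Contribution = (O − E)²/E = (45 − 84.313)² / 84.313 = 18.33.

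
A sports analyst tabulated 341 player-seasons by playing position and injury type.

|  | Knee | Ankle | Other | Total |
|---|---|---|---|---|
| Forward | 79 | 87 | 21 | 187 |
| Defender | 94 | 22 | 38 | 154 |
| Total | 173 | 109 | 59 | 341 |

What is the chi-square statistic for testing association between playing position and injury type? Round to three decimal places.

42.162

Grand total N = 341.
Expected counts (row total × column total / N):
  Forward, Knee: 187×173/341 = 94.8710
  Forward, Ankle: 187×109/341 = 59.7742
  Forward, Other: 187×59/341 = 32.3548
  Defender, Knee: 154×173/341 = 78.1290
  Defender, Ankle: 154×109/341 = 49.2258
  Defender, Other: 154×59/341 = 26.6452
Contributions (O − E)²/E:
  (79 − 94.8710)²/94.8710 = 2.6551
  (87 − 59.7742)²/59.7742 = 12.4007
  (21 − 32.3548)²/32.3548 = 3.9849
  (94 − 78.1290)²/78.1290 = 3.2240
  (22 − 49.2258)²/49.2258 = 15.0580
  (38 − 26.6452)²/26.6452 = 4.8388
χ² = 2.6551 + 12.4007 + 3.9849 + 3.2240 + 15.0580 + 4.8388 = 42.162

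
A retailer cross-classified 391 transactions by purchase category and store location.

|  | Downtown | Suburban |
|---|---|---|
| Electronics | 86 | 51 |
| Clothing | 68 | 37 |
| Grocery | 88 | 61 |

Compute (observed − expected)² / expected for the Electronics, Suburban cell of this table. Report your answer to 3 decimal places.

0.028

Row total (Electronics) = 137; column total (Suburban) = 149; N = 391.
Expected count E = 137 × 149 / 391 = 52.2072.
Contribution = (O − E)²/E = (51 − 52.2072)² / 52.2072 = 0.028.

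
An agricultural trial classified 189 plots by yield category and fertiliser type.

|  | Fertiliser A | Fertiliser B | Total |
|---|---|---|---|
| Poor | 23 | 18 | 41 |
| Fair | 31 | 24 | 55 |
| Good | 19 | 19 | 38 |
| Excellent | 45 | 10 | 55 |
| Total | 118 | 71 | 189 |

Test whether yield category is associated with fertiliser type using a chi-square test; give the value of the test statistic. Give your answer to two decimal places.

12.88

Grand total N = 189.
Expected counts (row total × column total / N):
  Poor, Fertiliser A: 41×118/189 = 25.598
  Poor, Fertiliser B: 41×71/189 = 15.402
  Fair, Fertiliser A: 55×118/189 = 34.339
  Fair, Fertiliser B: 55×71/189 = 20.661
  Good, Fertiliser A: 38×118/189 = 23.725
  Good, Fertiliser B: 38×71/189 = 14.275
  Excellent, Fertiliser A: 55×118/189 = 34.339
  Excellent, Fertiliser B: 55×71/189 = 20.661
Contributions (O − E)²/E:
  (23 − 25.598)²/25.598 = 0.2637
  (18 − 15.402)²/15.402 = 0.4382
  (31 − 34.339)²/34.339 = 0.3247
  (24 − 20.661)²/20.661 = 0.5396
  (19 − 23.725)²/23.725 = 0.9410
  (19 − 14.275)²/14.275 = 1.5640
  (45 − 34.339)²/34.339 = 3.3098
  (10 − 20.661)²/20.661 = 5.5010
χ² = 0.2637 + 0.4382 + 0.3247 + 0.5396 + 0.9410 + 1.5640 + 3.3098 + 5.5010 = 12.88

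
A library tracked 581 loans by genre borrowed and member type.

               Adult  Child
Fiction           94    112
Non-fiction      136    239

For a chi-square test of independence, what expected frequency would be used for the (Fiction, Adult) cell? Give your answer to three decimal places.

Row total (Fiction) = 206; column total (Adult) = 230; grand total N = 581.
Expected count = (row total × column total) / N = 206 × 230 / 581 = 81.549.

81.549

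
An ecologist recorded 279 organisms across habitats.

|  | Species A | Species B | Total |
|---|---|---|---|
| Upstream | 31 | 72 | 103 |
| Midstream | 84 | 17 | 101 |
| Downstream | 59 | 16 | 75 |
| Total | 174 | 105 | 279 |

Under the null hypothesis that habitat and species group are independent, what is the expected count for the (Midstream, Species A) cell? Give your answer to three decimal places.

Row total (Midstream) = 101; column total (Species A) = 174; grand total N = 279.
Expected count = (row total × column total) / N = 101 × 174 / 279 = 62.989.

62.989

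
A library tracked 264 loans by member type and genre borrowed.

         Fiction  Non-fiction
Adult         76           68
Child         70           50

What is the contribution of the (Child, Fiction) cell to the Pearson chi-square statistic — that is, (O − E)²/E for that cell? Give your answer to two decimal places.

0.20

Row total (Child) = 120; column total (Fiction) = 146; N = 264.
Expected count E = 120 × 146 / 264 = 66.364.
Contribution = (O − E)²/E = (70 − 66.364)² / 66.364 = 0.20.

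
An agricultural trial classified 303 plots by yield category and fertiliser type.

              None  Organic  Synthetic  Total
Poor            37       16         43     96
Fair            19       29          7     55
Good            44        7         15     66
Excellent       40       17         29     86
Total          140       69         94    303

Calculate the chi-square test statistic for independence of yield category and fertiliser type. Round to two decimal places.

Grand total N = 303.
Expected counts (row total × column total / N):
  Poor, None: 96×140/303 = 44.356
  Poor, Organic: 96×69/303 = 21.861
  Poor, Synthetic: 96×94/303 = 29.782
  Fair, None: 55×140/303 = 25.413
  Fair, Organic: 55×69/303 = 12.525
  Fair, Synthetic: 55×94/303 = 17.063
  Good, None: 66×140/303 = 30.495
  Good, Organic: 66×69/303 = 15.030
  Good, Synthetic: 66×94/303 = 20.475
  Excellent, None: 86×140/303 = 39.736
  Excellent, Organic: 86×69/303 = 19.584
  Excellent, Synthetic: 86×94/303 = 26.680
Contributions (O − E)²/E:
  (37 − 44.356)²/44.356 = 1.2199
  (16 − 21.861)²/21.861 = 1.5714
  (43 − 29.782)²/29.782 = 5.8665
  (19 − 25.413)²/25.413 = 1.6183
  (29 − 12.525)²/12.525 = 21.6707
  (7 − 17.063)²/17.063 = 5.9347
  (44 − 30.495)²/30.495 = 5.9808
  (7 − 15.030)²/15.030 = 4.2901
  (15 − 20.475)²/20.475 = 1.4640
  (40 − 39.736)²/39.736 = 0.0018
  (17 − 19.584)²/19.584 = 0.3409
  (29 − 26.680)²/26.680 = 0.2017
χ² = 1.2199 + 1.5714 + 5.8665 + 1.6183 + 21.6707 + 5.9347 + 5.9808 + 4.2901 + 1.4640 + 0.0018 + 0.3409 + 0.2017 = 50.16

50.16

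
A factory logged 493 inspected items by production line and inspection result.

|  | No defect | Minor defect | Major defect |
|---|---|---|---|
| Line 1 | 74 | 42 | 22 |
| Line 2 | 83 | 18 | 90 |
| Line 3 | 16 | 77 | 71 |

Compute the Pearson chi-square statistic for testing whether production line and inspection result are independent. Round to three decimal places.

Row totals: 138, 191, 164. Column totals: 173, 137, 183. Grand total N = 493.
Expected counts (row total × column total / N):
  Line 1, No defect: 138×173/493 = 48.4260
  Line 1, Minor defect: 138×137/493 = 38.3489
  Line 1, Major defect: 138×183/493 = 51.2252
  Line 2, No defect: 191×173/493 = 67.0243
  Line 2, Minor defect: 191×137/493 = 53.0771
  Line 2, Major defect: 191×183/493 = 70.8986
  Line 3, No defect: 164×173/493 = 57.5497
  Line 3, Minor defect: 164×137/493 = 45.5740
  Line 3, Major defect: 164×183/493 = 60.8763
Contributions (O − E)²/E:
  (74 − 48.4260)²/48.4260 = 13.5058
  (42 − 38.3489)²/38.3489 = 0.3476
  (22 − 51.2252)²/51.2252 = 16.6737
  (83 − 67.0243)²/67.0243 = 3.8079
  (18 − 53.0771)²/53.0771 = 23.1814
  (90 − 70.8986)²/70.8986 = 5.1463
  (16 − 57.5497)²/57.5497 = 29.9980
  (77 − 45.5740)²/45.5740 = 21.6701
  (71 − 60.8763)²/60.8763 = 1.6836
χ² = 13.5058 + 0.3476 + 16.6737 + 3.8079 + 23.1814 + 5.1463 + 29.9980 + 21.6701 + 1.6836 = 116.014

116.014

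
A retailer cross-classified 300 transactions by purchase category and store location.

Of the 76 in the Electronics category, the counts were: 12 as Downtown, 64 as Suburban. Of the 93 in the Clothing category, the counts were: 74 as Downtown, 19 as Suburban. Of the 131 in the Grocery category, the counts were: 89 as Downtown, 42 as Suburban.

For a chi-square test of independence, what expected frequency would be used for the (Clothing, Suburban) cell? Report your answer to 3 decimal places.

38.750

Row total (Clothing) = 93; column total (Suburban) = 125; grand total N = 300.
Expected count = (row total × column total) / N = 93 × 125 / 300 = 38.750.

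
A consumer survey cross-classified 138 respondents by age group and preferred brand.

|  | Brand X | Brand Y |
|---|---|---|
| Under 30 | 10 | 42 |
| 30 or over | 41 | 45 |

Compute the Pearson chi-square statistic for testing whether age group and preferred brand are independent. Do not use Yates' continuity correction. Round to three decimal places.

11.253

Row totals: 52, 86. Column totals: 51, 87. Grand total N = 138.
Expected counts (row total × column total / N):
  Under 30, Brand X: 52×51/138 = 19.2174
  Under 30, Brand Y: 52×87/138 = 32.7826
  30 or over, Brand X: 86×51/138 = 31.7826
  30 or over, Brand Y: 86×87/138 = 54.2174
Contributions (O − E)²/E:
  (10 − 19.2174)²/19.2174 = 4.4210
  (42 − 32.7826)²/32.7826 = 2.5916
  (41 − 31.7826)²/31.7826 = 2.6732
  (45 − 54.2174)²/54.2174 = 1.5670
χ² = 4.4210 + 2.5916 + 2.6732 + 1.5670 = 11.253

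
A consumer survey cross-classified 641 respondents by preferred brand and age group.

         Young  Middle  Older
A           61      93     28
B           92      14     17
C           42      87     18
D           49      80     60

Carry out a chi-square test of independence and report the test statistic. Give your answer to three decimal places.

118.403

Row totals: 182, 123, 147, 189. Column totals: 244, 274, 123. Grand total N = 641.
Expected counts (row total × column total / N):
  A, Young: 182×244/641 = 69.2793
  A, Middle: 182×274/641 = 77.7972
  A, Older: 182×123/641 = 34.9236
  B, Young: 123×244/641 = 46.8206
  B, Middle: 123×274/641 = 52.5772
  B, Older: 123×123/641 = 23.6022
  C, Young: 147×244/641 = 55.9563
  C, Middle: 147×274/641 = 62.8362
  C, Older: 147×123/641 = 28.2075
  D, Young: 189×244/641 = 71.9438
  D, Middle: 189×274/641 = 80.7894
  D, Older: 189×123/641 = 36.2668
Contributions (O − E)²/E:
  (61 − 69.2793)²/69.2793 = 0.9894
  (93 − 77.7972)²/77.7972 = 2.9709
  (28 − 34.9236)²/34.9236 = 1.3726
  (92 − 46.8206)²/46.8206 = 43.5957
  (14 − 52.5772)²/52.5772 = 28.3051
  (17 − 23.6022)²/23.6022 = 1.8468
  (42 − 55.9563)²/55.9563 = 3.4809
  (87 − 62.8362)²/62.8362 = 9.2922
  (18 − 28.2075)²/28.2075 = 3.6938
  (49 − 71.9438)²/71.9438 = 7.3171
  (80 − 80.7894)²/80.7894 = 0.0077
  (60 − 36.2668)²/36.2668 = 15.5311
χ² = 0.9894 + 2.9709 + 1.3726 + 43.5957 + 28.3051 + 1.8468 + 3.4809 + 9.2922 + 3.6938 + 7.3171 + 0.0077 + 15.5311 = 118.403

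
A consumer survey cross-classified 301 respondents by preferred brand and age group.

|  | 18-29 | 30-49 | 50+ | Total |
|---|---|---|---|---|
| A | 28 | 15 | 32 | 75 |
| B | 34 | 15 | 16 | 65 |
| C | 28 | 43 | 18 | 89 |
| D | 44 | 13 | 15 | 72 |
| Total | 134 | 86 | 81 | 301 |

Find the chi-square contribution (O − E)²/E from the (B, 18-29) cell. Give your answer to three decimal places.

Row total (B) = 65; column total (18-29) = 134; N = 301.
Expected count E = 65 × 134 / 301 = 28.9369.
Contribution = (O − E)²/E = (34 − 28.9369)² / 28.9369 = 0.886.

0.886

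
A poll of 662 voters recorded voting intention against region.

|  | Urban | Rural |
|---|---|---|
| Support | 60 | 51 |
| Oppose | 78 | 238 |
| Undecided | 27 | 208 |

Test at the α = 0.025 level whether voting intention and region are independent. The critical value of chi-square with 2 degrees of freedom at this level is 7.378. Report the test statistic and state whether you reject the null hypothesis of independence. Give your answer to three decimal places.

Row totals: 111, 316, 235. Column totals: 165, 497. Grand total N = 662.
Expected counts (row total × column total / N):
  Support, Urban: 111×165/662 = 27.6662
  Support, Rural: 111×497/662 = 83.3338
  Oppose, Urban: 316×165/662 = 78.7613
  Oppose, Rural: 316×497/662 = 237.2387
  Undecided, Urban: 235×165/662 = 58.5725
  Undecided, Rural: 235×497/662 = 176.4275
Contributions (O − E)²/E:
  (60 − 27.6662)²/27.6662 = 37.7889
  (51 − 83.3338)²/83.3338 = 12.5456
  (78 − 78.7613)²/78.7613 = 0.0074
  (238 − 237.2387)²/237.2387 = 0.0024
  (27 − 58.5725)²/58.5725 = 17.0186
  (208 − 176.4275)²/176.4275 = 5.6500
χ² = 37.7889 + 12.5456 + 0.0074 + 0.0024 + 17.0186 + 5.6500 = 73.013
df = (3−1)(2−1) = 2. Since 73.013 > 7.378, reject the null hypothesis of independence at α = 0.025.

73.013; reject H₀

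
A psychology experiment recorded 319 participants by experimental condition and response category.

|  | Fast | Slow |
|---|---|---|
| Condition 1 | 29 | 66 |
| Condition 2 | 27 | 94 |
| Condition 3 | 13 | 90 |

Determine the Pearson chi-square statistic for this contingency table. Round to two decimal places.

9.40

Row totals: 95, 121, 103. Column totals: 69, 250. Grand total N = 319.
Expected counts (row total × column total / N):
  Condition 1, Fast: 95×69/319 = 20.549
  Condition 1, Slow: 95×250/319 = 74.451
  Condition 2, Fast: 121×69/319 = 26.172
  Condition 2, Slow: 121×250/319 = 94.828
  Condition 3, Fast: 103×69/319 = 22.279
  Condition 3, Slow: 103×250/319 = 80.721
Contributions (O − E)²/E:
  (29 − 20.549)²/20.549 = 3.4756
  (66 − 74.451)²/74.451 = 0.9593
  (27 − 26.172)²/26.172 = 0.0262
  (94 − 94.828)²/94.828 = 0.0072
  (13 − 22.279)²/22.279 = 3.8646
  (90 − 80.721)²/80.721 = 1.0666
χ² = 3.4756 + 0.9593 + 0.0262 + 0.0072 + 3.8646 + 1.0666 = 9.40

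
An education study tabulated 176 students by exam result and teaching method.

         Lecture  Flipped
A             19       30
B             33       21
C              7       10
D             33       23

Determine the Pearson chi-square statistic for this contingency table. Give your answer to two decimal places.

7.10

Row totals: 49, 54, 17, 56. Column totals: 92, 84. Grand total N = 176.
Expected counts (row total × column total / N):
  A, Lecture: 49×92/176 = 25.614
  A, Flipped: 49×84/176 = 23.386
  B, Lecture: 54×92/176 = 28.227
  B, Flipped: 54×84/176 = 25.773
  C, Lecture: 17×92/176 = 8.886
  C, Flipped: 17×84/176 = 8.114
  D, Lecture: 56×92/176 = 29.273
  D, Flipped: 56×84/176 = 26.727
Contributions (O − E)²/E:
  (19 − 25.614)²/25.614 = 1.7079
  (30 − 23.386)²/23.386 = 1.8706
  (33 − 28.227)²/28.227 = 0.8071
  (21 − 25.773)²/25.773 = 0.8839
  (7 − 8.886)²/8.886 = 0.4003
  (10 − 8.114)²/8.114 = 0.4384
  (33 − 29.273)²/29.273 = 0.4745
  (23 − 26.727)²/26.727 = 0.5197
χ² = 1.7079 + 1.8706 + 0.8071 + 0.8839 + 0.4003 + 0.4384 + 0.4745 + 0.5197 = 7.10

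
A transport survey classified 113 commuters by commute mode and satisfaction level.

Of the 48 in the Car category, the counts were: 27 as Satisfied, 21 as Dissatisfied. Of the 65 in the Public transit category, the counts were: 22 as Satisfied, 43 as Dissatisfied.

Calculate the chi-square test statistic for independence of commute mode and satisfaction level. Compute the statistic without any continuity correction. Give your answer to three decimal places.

5.643

Row totals: 48, 65. Column totals: 49, 64. Grand total N = 113.
Expected counts (row total × column total / N):
  Car, Satisfied: 48×49/113 = 20.8142
  Car, Dissatisfied: 48×64/113 = 27.1858
  Public transit, Satisfied: 65×49/113 = 28.1858
  Public transit, Dissatisfied: 65×64/113 = 36.8142
Contributions (O − E)²/E:
  (27 − 20.8142)²/20.8142 = 1.8384
  (21 − 27.1858)²/27.1858 = 1.4075
  (22 − 28.1858)²/28.1858 = 1.3576
  (43 − 36.8142)²/36.8142 = 1.0394
χ² = 1.8384 + 1.4075 + 1.3576 + 1.0394 = 5.643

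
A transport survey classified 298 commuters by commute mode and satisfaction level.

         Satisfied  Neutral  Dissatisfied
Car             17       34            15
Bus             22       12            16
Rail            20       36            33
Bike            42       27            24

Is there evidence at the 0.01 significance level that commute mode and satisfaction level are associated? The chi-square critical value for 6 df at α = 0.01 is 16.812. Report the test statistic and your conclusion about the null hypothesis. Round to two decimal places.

21.00; reject H₀

Row totals: 66, 50, 89, 93. Column totals: 101, 109, 88. Grand total N = 298.
Expected counts (row total × column total / N):
  Car, Satisfied: 66×101/298 = 22.3691
  Car, Neutral: 66×109/298 = 24.1409
  Car, Dissatisfied: 66×88/298 = 19.4899
  Bus, Satisfied: 50×101/298 = 16.9463
  Bus, Neutral: 50×109/298 = 18.2886
  Bus, Dissatisfied: 50×88/298 = 14.7651
  Rail, Satisfied: 89×101/298 = 30.1644
  Rail, Neutral: 89×109/298 = 32.5537
  Rail, Dissatisfied: 89×88/298 = 26.2819
  Bike, Satisfied: 93×101/298 = 31.5201
  Bike, Neutral: 93×109/298 = 34.0168
  Bike, Dissatisfied: 93×88/298 = 27.4631
Contributions (O − E)²/E:
  (17 − 22.3691)²/22.3691 = 1.2887
  (34 − 24.1409)²/24.1409 = 4.0264
  (15 − 19.4899)²/19.4899 = 1.0343
  (22 − 16.9463)²/16.9463 = 1.5071
  (12 − 18.2886)²/18.2886 = 2.1624
  (16 − 14.7651)²/14.7651 = 0.1033
  (20 − 30.1644)²/30.1644 = 3.4251
  (36 − 32.5537)²/32.5537 = 0.3648
  (33 − 26.2819)²/26.2819 = 1.7173
  (42 − 31.5201)²/31.5201 = 3.4844
  (27 − 34.0168)²/34.0168 = 1.4474
  (24 − 27.4631)²/27.4631 = 0.4367
χ² = 1.2887 + 4.0264 + 1.0343 + 1.5071 + 2.1624 + 0.1033 + 3.4251 + 0.3648 + 1.7173 + 3.4844 + 1.4474 + 0.4367 = 21.00
df = (4−1)(3−1) = 6. Since 21.00 > 16.812, reject the null hypothesis of independence at α = 0.01.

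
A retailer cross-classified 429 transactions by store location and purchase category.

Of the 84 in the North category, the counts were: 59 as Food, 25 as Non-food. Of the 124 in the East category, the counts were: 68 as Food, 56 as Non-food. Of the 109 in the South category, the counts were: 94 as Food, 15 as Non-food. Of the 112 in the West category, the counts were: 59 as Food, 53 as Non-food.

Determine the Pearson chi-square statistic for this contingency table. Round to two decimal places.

35.84

Row totals: 84, 124, 109, 112. Column totals: 280, 149. Grand total N = 429.
Expected counts (row total × column total / N):
  North, Food: 84×280/429 = 54.825
  North, Non-food: 84×149/429 = 29.175
  East, Food: 124×280/429 = 80.932
  East, Non-food: 124×149/429 = 43.068
  South, Food: 109×280/429 = 71.142
  South, Non-food: 109×149/429 = 37.858
  West, Food: 112×280/429 = 73.100
  West, Non-food: 112×149/429 = 38.900
Contributions (O − E)²/E:
  (59 − 54.825)²/54.825 = 0.3179
  (25 − 29.175)²/29.175 = 0.5975
  (68 − 80.932)²/80.932 = 2.0664
  (56 − 43.068)²/43.068 = 3.8831
  (94 − 71.142)²/71.142 = 7.3443
  (15 − 37.858)²/37.858 = 13.8013
  (59 − 73.100)²/73.100 = 2.7197
  (53 − 38.900)²/38.900 = 5.1108
χ² = 0.3179 + 0.5975 + 2.0664 + 3.8831 + 7.3443 + 13.8013 + 2.7197 + 5.1108 = 35.84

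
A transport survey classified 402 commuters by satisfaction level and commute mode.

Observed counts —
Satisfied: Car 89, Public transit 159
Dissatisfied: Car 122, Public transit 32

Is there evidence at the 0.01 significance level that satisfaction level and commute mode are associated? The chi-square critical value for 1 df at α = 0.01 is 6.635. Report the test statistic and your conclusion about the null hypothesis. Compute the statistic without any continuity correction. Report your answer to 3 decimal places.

71.538; reject H₀

Row totals: 248, 154. Column totals: 211, 191. Grand total N = 402.
Expected counts (row total × column total / N):
  Satisfied, Car: 248×211/402 = 130.16915
  Satisfied, Public transit: 248×191/402 = 117.83085
  Dissatisfied, Car: 154×211/402 = 80.83085
  Dissatisfied, Public transit: 154×191/402 = 73.16915
Contributions (O − E)²/E:
  (89 − 130.16915)²/130.16915 = 13.0207
  (159 − 117.83085)²/117.83085 = 14.3842
  (122 − 80.83085)²/80.83085 = 20.9685
  (32 − 73.16915)²/73.16915 = 23.1641
χ² = 13.0207 + 14.3842 + 20.9685 + 23.1641 = 71.538
df = (2−1)(2−1) = 1. Since 71.538 > 6.635, reject the null hypothesis of independence at α = 0.01.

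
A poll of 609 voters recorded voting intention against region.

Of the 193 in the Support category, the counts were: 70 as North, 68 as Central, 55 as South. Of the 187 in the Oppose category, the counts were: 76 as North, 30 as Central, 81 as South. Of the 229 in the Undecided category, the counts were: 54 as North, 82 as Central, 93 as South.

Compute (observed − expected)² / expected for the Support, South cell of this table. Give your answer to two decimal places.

4.26

Row total (Support) = 193; column total (South) = 229; N = 609.
Expected count E = 193 × 229 / 609 = 72.573.
Contribution = (O − E)²/E = (55 − 72.573)² / 72.573 = 4.26.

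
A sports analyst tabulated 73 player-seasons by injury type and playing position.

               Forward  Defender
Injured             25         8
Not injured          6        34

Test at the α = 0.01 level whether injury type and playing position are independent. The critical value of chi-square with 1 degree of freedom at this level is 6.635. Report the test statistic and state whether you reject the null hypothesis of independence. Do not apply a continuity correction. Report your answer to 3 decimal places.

Row totals: 33, 40. Column totals: 31, 42. Grand total N = 73.
Expected counts (row total × column total / N):
  Injured, Forward: 33×31/73 = 14.0137
  Injured, Defender: 33×42/73 = 18.9863
  Not injured, Forward: 40×31/73 = 16.9863
  Not injured, Defender: 40×42/73 = 23.0137
Contributions (O − E)²/E:
  (25 − 14.0137)²/14.0137 = 8.6129
  (8 − 18.9863)²/18.9863 = 6.3572
  (6 − 16.9863)²/16.9863 = 7.1057
  (34 − 23.0137)²/23.0137 = 5.2446
χ² = 8.6129 + 6.3572 + 7.1057 + 5.2446 = 27.320
df = (2−1)(2−1) = 1. Since 27.320 > 6.635, reject the null hypothesis of independence at α = 0.01.

27.320; reject H₀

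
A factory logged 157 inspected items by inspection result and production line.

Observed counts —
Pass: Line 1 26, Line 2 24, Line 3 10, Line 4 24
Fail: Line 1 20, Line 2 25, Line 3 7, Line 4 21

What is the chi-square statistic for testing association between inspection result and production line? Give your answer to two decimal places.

0.77

Row totals: 84, 73. Column totals: 46, 49, 17, 45. Grand total N = 157.
Expected counts (row total × column total / N):
  Pass, Line 1: 84×46/157 = 24.611
  Pass, Line 2: 84×49/157 = 26.217
  Pass, Line 3: 84×17/157 = 9.096
  Pass, Line 4: 84×45/157 = 24.076
  Fail, Line 1: 73×46/157 = 21.389
  Fail, Line 2: 73×49/157 = 22.783
  Fail, Line 3: 73×17/157 = 7.904
  Fail, Line 4: 73×45/157 = 20.924
Contributions (O − E)²/E:
  (26 − 24.611)²/24.611 = 0.0784
  (24 − 26.217)²/26.217 = 0.1875
  (10 − 9.096)²/9.096 = 0.0898
  (24 − 24.076)²/24.076 = 0.0002
  (20 − 21.389)²/21.389 = 0.0902
  (25 − 22.783)²/22.783 = 0.2157
  (7 − 7.904)²/7.904 = 0.1034
  (21 − 20.924)²/20.924 = 0.0003
χ² = 0.0784 + 0.1875 + 0.0898 + 0.0002 + 0.0902 + 0.2157 + 0.1034 + 0.0003 = 0.77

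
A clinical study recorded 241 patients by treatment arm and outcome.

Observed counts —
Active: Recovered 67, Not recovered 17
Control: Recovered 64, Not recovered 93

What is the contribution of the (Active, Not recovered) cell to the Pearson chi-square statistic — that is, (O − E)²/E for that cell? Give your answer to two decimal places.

Row total (Active) = 84; column total (Not recovered) = 110; N = 241.
Expected count E = 84 × 110 / 241 = 38.3402.
Contribution = (O − E)²/E = (17 − 38.3402)² / 38.3402 = 11.88.

11.88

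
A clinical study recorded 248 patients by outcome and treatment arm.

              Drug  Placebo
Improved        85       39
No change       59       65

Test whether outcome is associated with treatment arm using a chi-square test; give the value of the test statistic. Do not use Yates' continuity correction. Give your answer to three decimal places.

11.194

Row totals: 124, 124. Column totals: 144, 104. Grand total N = 248.
Expected counts (row total × column total / N):
  Improved, Drug: 124×144/248 = 72.0000
  Improved, Placebo: 124×104/248 = 52.0000
  No change, Drug: 124×144/248 = 72.0000
  No change, Placebo: 124×104/248 = 52.0000
Contributions (O − E)²/E:
  (85 − 72.0000)²/72.0000 = 2.3472
  (39 − 52.0000)²/52.0000 = 3.2500
  (59 − 72.0000)²/72.0000 = 2.3472
  (65 − 52.0000)²/52.0000 = 3.2500
χ² = 2.3472 + 3.2500 + 2.3472 + 3.2500 = 11.194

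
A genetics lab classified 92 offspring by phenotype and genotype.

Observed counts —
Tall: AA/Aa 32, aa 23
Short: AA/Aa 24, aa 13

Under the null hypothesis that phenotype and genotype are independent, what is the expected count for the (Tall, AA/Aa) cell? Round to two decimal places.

33.48

Row total (Tall) = 55; column total (AA/Aa) = 56; grand total N = 92.
Expected count = (row total × column total) / N = 55 × 56 / 92 = 33.48.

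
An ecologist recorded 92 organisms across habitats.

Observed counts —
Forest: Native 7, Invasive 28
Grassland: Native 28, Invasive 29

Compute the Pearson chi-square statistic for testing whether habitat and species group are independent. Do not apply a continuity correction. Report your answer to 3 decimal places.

7.803

Row totals: 35, 57. Column totals: 35, 57. Grand total N = 92.
Expected counts (row total × column total / N):
  Forest, Native: 35×35/92 = 13.3152
  Forest, Invasive: 35×57/92 = 21.6848
  Grassland, Native: 57×35/92 = 21.6848
  Grassland, Invasive: 57×57/92 = 35.3152
Contributions (O − E)²/E:
  (7 − 13.3152)²/13.3152 = 2.9952
  (28 − 21.6848)²/21.6848 = 1.8392
  (28 − 21.6848)²/21.6848 = 1.8392
  (29 − 35.3152)²/35.3152 = 1.1293
χ² = 2.9952 + 1.8392 + 1.8392 + 1.1293 = 7.803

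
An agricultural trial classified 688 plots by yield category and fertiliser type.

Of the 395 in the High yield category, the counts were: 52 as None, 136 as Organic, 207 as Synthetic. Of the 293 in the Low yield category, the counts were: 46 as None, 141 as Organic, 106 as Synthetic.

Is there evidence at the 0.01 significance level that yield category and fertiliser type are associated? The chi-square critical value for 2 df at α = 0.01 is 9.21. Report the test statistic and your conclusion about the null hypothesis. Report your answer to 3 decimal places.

18.329; reject H₀

Row totals: 395, 293. Column totals: 98, 277, 313. Grand total N = 688.
Expected counts (row total × column total / N):
  High yield, None: 395×98/688 = 56.2645
  High yield, Organic: 395×277/688 = 159.0334
  High yield, Synthetic: 395×313/688 = 179.7020
  Low yield, None: 293×98/688 = 41.7355
  Low yield, Organic: 293×277/688 = 117.9666
  Low yield, Synthetic: 293×313/688 = 133.2980
Contributions (O − E)²/E:
  (52 − 56.2645)²/56.2645 = 0.3232
  (136 − 159.0334)²/159.0334 = 3.3360
  (207 − 179.7020)²/179.7020 = 4.1468
  (46 − 41.7355)²/41.7355 = 0.4357
  (141 − 117.9666)²/117.9666 = 4.4974
  (106 − 133.2980)²/133.2980 = 5.5903
χ² = 0.3232 + 3.3360 + 4.1468 + 0.4357 + 4.4974 + 5.5903 = 18.329
df = (2−1)(3−1) = 2. Since 18.329 > 9.21, reject the null hypothesis of independence at α = 0.01.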